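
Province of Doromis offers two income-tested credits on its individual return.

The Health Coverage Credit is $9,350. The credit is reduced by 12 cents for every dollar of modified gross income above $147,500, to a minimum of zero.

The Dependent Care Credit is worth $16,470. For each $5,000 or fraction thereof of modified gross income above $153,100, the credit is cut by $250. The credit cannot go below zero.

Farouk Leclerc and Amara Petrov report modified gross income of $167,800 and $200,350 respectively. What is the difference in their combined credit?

$5,656

Farouk ($167,800): Health Coverage Credit: 12% of the $20,300 excess over $147,500 is $2,436; credit = $9,350 − $2,436 = $6,914. Dependent Care Credit: income exceeds $153,100 by $14,700, which is 3 full-or-partial $5,000 increments; reduction = 3 × $250 = $750, leaving $15,720. total $6,914 + $15,720 = $22,634
Amara ($200,350): Health Coverage Credit: 12% of the $52,850 excess over $147,500 is $6,342; credit = $9,350 − $6,342 = $3,008. Dependent Care Credit: income exceeds $153,100 by $47,250, which is 10 full-or-partial $5,000 increments; reduction = 10 × $250 = $2,500, leaving $13,970. total $3,008 + $13,970 = $16,978
Difference: |$22,634 − $16,978| = $5,656.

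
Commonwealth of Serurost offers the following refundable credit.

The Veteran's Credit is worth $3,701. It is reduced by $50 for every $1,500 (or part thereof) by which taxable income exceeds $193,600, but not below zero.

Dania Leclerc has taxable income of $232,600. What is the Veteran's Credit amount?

$2,401

Veteran's Credit: income exceeds $193,600 by $39,000, which is 26 full-or-partial $1,500 increments; reduction = 26 × $50 = $1,300, leaving $2,401.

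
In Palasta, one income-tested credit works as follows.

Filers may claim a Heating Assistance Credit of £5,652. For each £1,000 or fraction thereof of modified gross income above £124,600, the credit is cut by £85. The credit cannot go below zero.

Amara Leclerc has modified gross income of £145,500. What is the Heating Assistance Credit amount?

£3,867

Heating Assistance Credit: income exceeds £124,600 by £20,900, which is 21 full-or-partial £1,000 increments; reduction = 21 × £85 = £1,785, leaving £3,867.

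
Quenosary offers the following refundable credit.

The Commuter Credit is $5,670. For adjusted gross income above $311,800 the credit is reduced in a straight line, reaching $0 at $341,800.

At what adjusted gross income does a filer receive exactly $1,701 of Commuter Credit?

$1,701 is 1,701/5,670 of the full $5,670, so 3,969/5,670 of the $30,000 range has been used: income = $311,800 + $30,000 × 3,969/5,670 = $332,800.

$332,800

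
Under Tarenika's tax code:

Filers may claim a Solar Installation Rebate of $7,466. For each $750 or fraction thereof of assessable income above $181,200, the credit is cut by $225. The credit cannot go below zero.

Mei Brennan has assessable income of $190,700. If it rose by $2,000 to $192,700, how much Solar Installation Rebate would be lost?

$675

At $190,700 — income exceeds $181,200 by $9,500, which is 13 full-or-partial $750 increments; reduction = 13 × $225 = $2,925, leaving $4,541.
At $192,700 — income exceeds $181,200 by $11,500, which is 16 full-or-partial $750 increments; reduction = 16 × $225 = $3,600, leaving $3,866.
Lost: $4,541 − $3,866 = $675.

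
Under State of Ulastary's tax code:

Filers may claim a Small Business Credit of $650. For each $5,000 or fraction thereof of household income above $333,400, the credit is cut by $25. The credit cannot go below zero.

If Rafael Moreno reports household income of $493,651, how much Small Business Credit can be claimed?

Small Business Credit: income exceeds $333,400 by $160,251 → 33 increments × $25 = $825 ≥ base, so the credit is $0.

$0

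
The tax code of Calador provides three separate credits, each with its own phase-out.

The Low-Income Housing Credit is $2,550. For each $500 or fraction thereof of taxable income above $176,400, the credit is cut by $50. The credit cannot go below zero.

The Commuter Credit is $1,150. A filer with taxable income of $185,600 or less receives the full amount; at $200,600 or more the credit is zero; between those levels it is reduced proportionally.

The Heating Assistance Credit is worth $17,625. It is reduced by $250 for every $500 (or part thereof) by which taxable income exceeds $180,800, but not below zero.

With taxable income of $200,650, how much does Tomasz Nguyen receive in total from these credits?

Low-Income Housing Credit: income exceeds $176,400 by $24,250, which is 49 full-or-partial $500 increments; reduction = 49 × $50 = $2,450, leaving $100.
Commuter Credit: $200,650 is at or above $200,600, so the credit is $0.
Heating Assistance Credit: income exceeds $180,800 by $19,850, which is 40 full-or-partial $500 increments; reduction = 40 × $250 = $10,000, leaving $7,625.
Total: $100 + $0 + $7,625 = $7,725.

$7,725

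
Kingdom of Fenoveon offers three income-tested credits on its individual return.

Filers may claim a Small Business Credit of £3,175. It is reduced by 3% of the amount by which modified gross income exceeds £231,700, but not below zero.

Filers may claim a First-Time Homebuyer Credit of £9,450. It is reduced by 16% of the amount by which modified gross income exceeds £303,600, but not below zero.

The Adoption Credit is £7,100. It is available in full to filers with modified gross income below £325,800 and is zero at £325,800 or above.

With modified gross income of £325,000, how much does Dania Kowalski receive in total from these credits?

£13,502

Small Business Credit: 3% of the £93,300 excess over £231,700 is £2,799; credit = £3,175 − £2,799 = £376.
First-Time Homebuyer Credit: 16% of the £21,400 excess over £303,600 is £3,424; credit = £9,450 − £3,424 = £6,026.
Adoption Credit: £325,000 is below the £325,800 cutoff, so the full £7,100 applies.
Total: £376 + £6,026 + £7,100 = £13,502.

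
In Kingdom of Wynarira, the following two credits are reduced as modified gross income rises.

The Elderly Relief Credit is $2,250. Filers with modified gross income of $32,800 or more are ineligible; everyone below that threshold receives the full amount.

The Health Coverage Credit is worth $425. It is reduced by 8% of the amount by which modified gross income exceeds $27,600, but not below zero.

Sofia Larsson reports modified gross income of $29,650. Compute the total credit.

Elderly Relief Credit: $29,650 is below the $32,800 cutoff, so the full $2,250 applies.
Health Coverage Credit: 8% of the $2,050 excess over $27,600 is $164; credit = $425 − $164 = $261.
Total: $2,250 + $261 = $2,511.

$2,511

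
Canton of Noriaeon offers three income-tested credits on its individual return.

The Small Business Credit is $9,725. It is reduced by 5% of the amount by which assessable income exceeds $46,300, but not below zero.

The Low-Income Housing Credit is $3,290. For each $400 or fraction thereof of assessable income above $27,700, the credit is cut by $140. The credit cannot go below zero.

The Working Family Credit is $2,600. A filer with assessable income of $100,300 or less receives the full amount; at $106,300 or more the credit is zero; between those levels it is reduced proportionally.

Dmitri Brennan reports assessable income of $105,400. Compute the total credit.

$7,160

Small Business Credit: 5% of the $59,100 excess over $46,300 is $2,955; credit = $9,725 − $2,955 = $6,770.
Low-Income Housing Credit: income exceeds $27,700 by $77,700 → 195 increments × $140 = $27,300 ≥ base, so the credit is $0.
Working Family Credit: $105,400 is $5,100 into a $6,000 phase-out range, leaving 900/6,000 of the credit: $2,600 × 900/6,000 = $390.
Total: $6,770 + $0 + $390 = $7,160.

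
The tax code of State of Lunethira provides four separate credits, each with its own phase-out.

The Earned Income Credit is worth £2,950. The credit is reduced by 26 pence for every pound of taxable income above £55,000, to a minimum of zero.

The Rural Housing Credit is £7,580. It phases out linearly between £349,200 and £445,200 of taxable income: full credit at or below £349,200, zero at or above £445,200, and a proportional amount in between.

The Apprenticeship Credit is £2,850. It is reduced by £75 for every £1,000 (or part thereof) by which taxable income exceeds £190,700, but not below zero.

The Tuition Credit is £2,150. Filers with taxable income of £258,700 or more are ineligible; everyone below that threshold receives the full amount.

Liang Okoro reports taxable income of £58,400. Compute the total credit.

Earned Income Credit: 26% of the £3,400 excess over £55,000 is £884; credit = £2,950 − £884 = £2,066.
Rural Housing Credit: £58,400 is at or below the £349,200 threshold, so the full £7,580 applies.
Apprenticeship Credit: £58,400 is at or below the £190,700 threshold, so the full £2,850 applies.
Tuition Credit: £58,400 is below the £258,700 cutoff, so the full £2,150 applies.
Total: £2,066 + £7,580 + £2,850 + £2,150 = £14,646.

£14,646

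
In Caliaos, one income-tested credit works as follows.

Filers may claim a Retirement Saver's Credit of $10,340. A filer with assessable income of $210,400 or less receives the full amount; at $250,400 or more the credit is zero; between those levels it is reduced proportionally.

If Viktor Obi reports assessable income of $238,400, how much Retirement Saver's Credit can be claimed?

$3,102

Retirement Saver's Credit: $238,400 is $28,000 into a $40,000 phase-out range, leaving 12,000/40,000 of the credit: $10,340 × 12,000/40,000 = $3,102.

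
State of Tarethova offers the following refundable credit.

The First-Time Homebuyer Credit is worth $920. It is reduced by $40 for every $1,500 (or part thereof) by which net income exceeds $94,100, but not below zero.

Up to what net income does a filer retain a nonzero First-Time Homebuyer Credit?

$127,100

After 22 increments the reduction is 22 × $40 = $880, leaving $40; one more increment wipes it out. Increment 22 ends at excess 22 × $1,500 = $33,000, so the highest qualifying income is $94,100 + $33,000 = $127,100.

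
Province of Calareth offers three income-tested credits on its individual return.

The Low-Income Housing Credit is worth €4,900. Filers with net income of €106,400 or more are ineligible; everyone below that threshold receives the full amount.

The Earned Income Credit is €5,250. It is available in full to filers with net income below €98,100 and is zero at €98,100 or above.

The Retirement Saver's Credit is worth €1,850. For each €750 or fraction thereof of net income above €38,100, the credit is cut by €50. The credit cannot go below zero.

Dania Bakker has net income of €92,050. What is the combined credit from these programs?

€10,150

Low-Income Housing Credit: €92,050 is below the €106,400 cutoff, so the full €4,900 applies.
Earned Income Credit: €92,050 is below the €98,100 cutoff, so the full €5,250 applies.
Retirement Saver's Credit: income exceeds €38,100 by €53,950 → 72 increments × €50 = €3,600 ≥ base, so the credit is €0.
Total: €4,900 + €5,250 + €0 = €10,150.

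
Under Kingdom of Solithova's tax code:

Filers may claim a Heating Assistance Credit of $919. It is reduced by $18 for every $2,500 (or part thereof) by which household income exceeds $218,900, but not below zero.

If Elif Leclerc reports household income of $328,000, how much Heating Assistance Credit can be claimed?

Heating Assistance Credit: income exceeds $218,900 by $109,100, which is 44 full-or-partial $2,500 increments; reduction = 44 × $18 = $792, leaving $127.

$127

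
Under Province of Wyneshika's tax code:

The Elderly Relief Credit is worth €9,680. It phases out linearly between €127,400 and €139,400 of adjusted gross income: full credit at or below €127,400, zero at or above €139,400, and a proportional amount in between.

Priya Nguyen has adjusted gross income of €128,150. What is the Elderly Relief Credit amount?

€9,075

Elderly Relief Credit: €128,150 is €750 into a €12,000 phase-out range, leaving 11,250/12,000 of the credit: €9,680 × 11,250/12,000 = €9,075.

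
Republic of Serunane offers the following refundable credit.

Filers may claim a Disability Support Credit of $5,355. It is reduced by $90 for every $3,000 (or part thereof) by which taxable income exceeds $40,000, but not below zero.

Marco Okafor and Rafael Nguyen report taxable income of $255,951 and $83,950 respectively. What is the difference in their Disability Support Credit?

Marco ($255,951): Disability Support Credit: income exceeds $40,000 by $215,951 → 72 increments × $90 = $6,480 ≥ base, so the credit is $0.
Rafael ($83,950): Disability Support Credit: income exceeds $40,000 by $43,950, which is 15 full-or-partial $3,000 increments; reduction = 15 × $90 = $1,350, leaving $4,005.
Difference: |$0 − $4,005| = $4,005.

$4,005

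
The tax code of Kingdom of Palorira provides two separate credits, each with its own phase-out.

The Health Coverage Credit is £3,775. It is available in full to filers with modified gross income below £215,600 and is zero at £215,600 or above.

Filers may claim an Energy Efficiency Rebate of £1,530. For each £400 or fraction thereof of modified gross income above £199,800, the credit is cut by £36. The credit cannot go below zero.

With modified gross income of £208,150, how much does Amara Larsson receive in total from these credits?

£4,549

Health Coverage Credit: £208,150 is below the £215,600 cutoff, so the full £3,775 applies.
Energy Efficiency Rebate: income exceeds £199,800 by £8,350, which is 21 full-or-partial £400 increments; reduction = 21 × £36 = £756, leaving £774.
Total: £3,775 + £774 = £4,549.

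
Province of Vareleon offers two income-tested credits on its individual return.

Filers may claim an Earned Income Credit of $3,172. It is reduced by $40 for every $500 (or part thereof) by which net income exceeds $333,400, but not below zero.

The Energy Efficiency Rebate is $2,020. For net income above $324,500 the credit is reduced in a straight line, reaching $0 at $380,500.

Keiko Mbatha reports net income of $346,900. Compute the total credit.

Earned Income Credit: income exceeds $333,400 by $13,500, which is 27 full-or-partial $500 increments; reduction = 27 × $40 = $1,080, leaving $2,092.
Energy Efficiency Rebate: $346,900 is $22,400 into a $56,000 phase-out range, leaving 33,600/56,000 of the credit: $2,020 × 33,600/56,000 = $1,212.
Total: $2,092 + $1,212 = $3,304.

$3,304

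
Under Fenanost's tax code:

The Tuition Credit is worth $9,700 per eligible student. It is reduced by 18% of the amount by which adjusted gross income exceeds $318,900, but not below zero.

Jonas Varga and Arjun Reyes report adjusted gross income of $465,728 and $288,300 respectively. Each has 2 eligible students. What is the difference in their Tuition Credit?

Jonas ($465,728): Tuition Credit: base = 2 × $9,700 = $19,400. 18% of the $146,828 excess over $318,900 is $26,429.04 ≥ base, so the credit is $0.
Arjun ($288,300): Tuition Credit: base = 2 × $9,700 = $19,400. $288,300 is at or below the $318,900 threshold, so the full $19,400 applies.
Difference: |$0 − $19,400| = $19,400.

$19,400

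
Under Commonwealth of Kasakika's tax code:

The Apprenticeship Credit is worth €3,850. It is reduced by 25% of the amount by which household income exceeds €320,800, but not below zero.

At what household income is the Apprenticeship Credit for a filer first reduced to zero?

€336,200

The credit falls by 25% of each euro above €320,800, so it reaches zero when the excess is €3,850 / 25% = €15,400: income = €320,800 + €15,400 = €336,200.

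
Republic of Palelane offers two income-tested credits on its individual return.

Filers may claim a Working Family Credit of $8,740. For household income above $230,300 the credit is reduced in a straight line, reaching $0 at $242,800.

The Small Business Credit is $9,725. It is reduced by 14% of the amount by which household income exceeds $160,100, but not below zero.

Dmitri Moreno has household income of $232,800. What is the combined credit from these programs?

Working Family Credit: $232,800 is $2,500 into a $12,500 phase-out range, leaving 10,000/12,500 of the credit: $8,740 × 10,000/12,500 = $6,992.
Small Business Credit: 14% of the $72,700 excess over $160,100 is $10,178 ≥ base, so the credit is $0.
Total: $6,992 + $0 = $6,992.

$6,992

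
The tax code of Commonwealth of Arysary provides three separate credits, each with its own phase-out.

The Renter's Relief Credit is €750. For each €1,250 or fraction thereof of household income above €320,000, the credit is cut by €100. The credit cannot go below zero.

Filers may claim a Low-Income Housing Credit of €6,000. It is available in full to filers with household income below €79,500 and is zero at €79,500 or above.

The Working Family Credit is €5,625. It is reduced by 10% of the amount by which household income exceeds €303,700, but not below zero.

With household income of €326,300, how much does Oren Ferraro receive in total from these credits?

€3,515

Renter's Relief Credit: income exceeds €320,000 by €6,300, which is 6 full-or-partial €1,250 increments; reduction = 6 × €100 = €600, leaving €150.
Low-Income Housing Credit: €326,300 meets or exceeds the €79,500 cutoff, so the credit is €0.
Working Family Credit: 10% of the €22,600 excess over €303,700 is €2,260; credit = €5,625 − €2,260 = €3,365.
Total: €150 + €0 + €3,365 = €3,515.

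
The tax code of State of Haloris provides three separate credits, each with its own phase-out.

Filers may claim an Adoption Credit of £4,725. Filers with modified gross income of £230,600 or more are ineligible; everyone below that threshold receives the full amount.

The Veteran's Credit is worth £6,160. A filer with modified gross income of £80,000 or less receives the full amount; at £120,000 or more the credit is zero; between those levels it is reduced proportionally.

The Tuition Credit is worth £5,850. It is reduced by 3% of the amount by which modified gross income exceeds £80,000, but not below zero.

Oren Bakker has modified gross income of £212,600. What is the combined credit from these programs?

£6,597

Adoption Credit: £212,600 is below the £230,600 cutoff, so the full £4,725 applies.
Veteran's Credit: £212,600 is at or above £120,000, so the credit is £0.
Tuition Credit: 3% of the £132,600 excess over £80,000 is £3,978; credit = £5,850 − £3,978 = £1,872.
Total: £4,725 + £0 + £1,872 = £6,597.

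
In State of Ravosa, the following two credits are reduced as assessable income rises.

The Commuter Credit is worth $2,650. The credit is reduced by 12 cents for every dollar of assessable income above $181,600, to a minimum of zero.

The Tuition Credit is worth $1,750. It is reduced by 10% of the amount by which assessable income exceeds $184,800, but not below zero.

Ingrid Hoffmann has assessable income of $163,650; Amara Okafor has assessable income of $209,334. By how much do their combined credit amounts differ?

$4,400

Ingrid ($163,650): Commuter Credit: $163,650 is at or below the $181,600 threshold, so the full $2,650 applies. Tuition Credit: $163,650 is at or below the $184,800 threshold, so the full $1,750 applies. total $2,650 + $1,750 = $4,400
Amara ($209,334): Commuter Credit: 12% of the $27,734 excess over $181,600 is $3,328.08 ≥ base, so the credit is $0. Tuition Credit: 10% of the $24,534 excess over $184,800 is $2,453.40 ≥ base, so the credit is $0. total $0 + $0 = $0
Difference: |$4,400 − $0| = $4,400.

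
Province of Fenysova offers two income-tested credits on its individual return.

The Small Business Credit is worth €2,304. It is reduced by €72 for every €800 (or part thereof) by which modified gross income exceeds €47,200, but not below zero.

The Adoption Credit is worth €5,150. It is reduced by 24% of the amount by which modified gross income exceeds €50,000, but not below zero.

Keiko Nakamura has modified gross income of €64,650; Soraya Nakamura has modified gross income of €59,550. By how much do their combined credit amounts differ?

€1,656

Keiko (€64,650): Small Business Credit: income exceeds €47,200 by €17,450, which is 22 full-or-partial €800 increments; reduction = 22 × €72 = €1,584, leaving €720. Adoption Credit: 24% of the €14,650 excess over €50,000 is €3,516; credit = €5,150 − €3,516 = €1,634. total €720 + €1,634 = €2,354
Soraya (€59,550): Small Business Credit: income exceeds €47,200 by €12,350, which is 16 full-or-partial €800 increments; reduction = 16 × €72 = €1,152, leaving €1,152. Adoption Credit: 24% of the €9,550 excess over €50,000 is €2,292; credit = €5,150 − €2,292 = €2,858. total €1,152 + €2,858 = €4,010
Difference: |€2,354 − €4,010| = €1,656.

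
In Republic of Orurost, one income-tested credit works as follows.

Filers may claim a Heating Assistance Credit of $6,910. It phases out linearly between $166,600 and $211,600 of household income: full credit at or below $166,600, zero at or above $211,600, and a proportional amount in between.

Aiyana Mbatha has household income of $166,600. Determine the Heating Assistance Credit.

$6,910

Heating Assistance Credit: $166,600 is at or below the $166,600 threshold, so the full $6,910 applies.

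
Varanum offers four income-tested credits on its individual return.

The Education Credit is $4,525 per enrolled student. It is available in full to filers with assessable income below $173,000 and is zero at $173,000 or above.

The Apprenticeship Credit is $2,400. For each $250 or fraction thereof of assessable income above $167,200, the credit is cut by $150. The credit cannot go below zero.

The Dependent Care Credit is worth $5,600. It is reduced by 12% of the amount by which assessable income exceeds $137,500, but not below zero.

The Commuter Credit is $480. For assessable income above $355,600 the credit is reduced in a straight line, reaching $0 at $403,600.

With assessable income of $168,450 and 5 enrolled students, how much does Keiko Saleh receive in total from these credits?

$26,641

Education Credit: base = 5 × $4,525 = $22,625. $168,450 is below the $173,000 cutoff, so the full $22,625 applies.
Apprenticeship Credit: income exceeds $167,200 by $1,250, which is 5 full-or-partial $250 increments; reduction = 5 × $150 = $750, leaving $1,650.
Dependent Care Credit: 12% of the $30,950 excess over $137,500 is $3,714; credit = $5,600 − $3,714 = $1,886.
Commuter Credit: $168,450 is at or below the $355,600 threshold, so the full $480 applies.
Total: $22,625 + $1,650 + $1,886 + $480 = $26,641.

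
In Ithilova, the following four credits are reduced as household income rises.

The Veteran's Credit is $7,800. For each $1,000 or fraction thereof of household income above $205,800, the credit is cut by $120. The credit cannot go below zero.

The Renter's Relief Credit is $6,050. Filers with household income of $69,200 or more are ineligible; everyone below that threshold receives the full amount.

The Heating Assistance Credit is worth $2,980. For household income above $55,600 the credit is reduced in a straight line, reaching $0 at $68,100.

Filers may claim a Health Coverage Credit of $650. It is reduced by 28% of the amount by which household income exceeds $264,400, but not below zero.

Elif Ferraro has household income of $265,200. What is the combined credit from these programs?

Veteran's Credit: income exceeds $205,800 by $59,400, which is 60 full-or-partial $1,000 increments; reduction = 60 × $120 = $7,200, leaving $600.
Renter's Relief Credit: $265,200 meets or exceeds the $69,200 cutoff, so the credit is $0.
Heating Assistance Credit: $265,200 is at or above $68,100, so the credit is $0.
Health Coverage Credit: 28% of the $800 excess over $264,400 is $224; credit = $650 − $224 = $426.
Total: $600 + $0 + $0 + $426 = $1,026.

$1,026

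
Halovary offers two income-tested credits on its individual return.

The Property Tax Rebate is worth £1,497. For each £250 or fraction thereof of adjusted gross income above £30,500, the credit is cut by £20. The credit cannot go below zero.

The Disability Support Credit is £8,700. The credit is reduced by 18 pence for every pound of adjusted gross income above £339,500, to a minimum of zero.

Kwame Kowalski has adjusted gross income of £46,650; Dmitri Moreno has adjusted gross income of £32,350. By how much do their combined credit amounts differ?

Kwame (£46,650): Property Tax Rebate: income exceeds £30,500 by £16,150, which is 65 full-or-partial £250 increments; reduction = 65 × £20 = £1,300, leaving £197. Disability Support Credit: £46,650 is at or below the £339,500 threshold, so the full £8,700 applies. total £197 + £8,700 = £8,897
Dmitri (£32,350): Property Tax Rebate: income exceeds £30,500 by £1,850, which is 8 full-or-partial £250 increments; reduction = 8 × £20 = £160, leaving £1,337. Disability Support Credit: £32,350 is at or below the £339,500 threshold, so the full £8,700 applies. total £1,337 + £8,700 = £10,037
Difference: |£8,897 − £10,037| = £1,140.

£1,140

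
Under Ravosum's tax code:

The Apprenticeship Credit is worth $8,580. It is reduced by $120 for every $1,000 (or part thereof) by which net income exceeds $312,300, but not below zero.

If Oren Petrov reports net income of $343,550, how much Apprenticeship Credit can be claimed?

Apprenticeship Credit: income exceeds $312,300 by $31,250, which is 32 full-or-partial $1,000 increments; reduction = 32 × $120 = $3,840, leaving $4,740.

$4,740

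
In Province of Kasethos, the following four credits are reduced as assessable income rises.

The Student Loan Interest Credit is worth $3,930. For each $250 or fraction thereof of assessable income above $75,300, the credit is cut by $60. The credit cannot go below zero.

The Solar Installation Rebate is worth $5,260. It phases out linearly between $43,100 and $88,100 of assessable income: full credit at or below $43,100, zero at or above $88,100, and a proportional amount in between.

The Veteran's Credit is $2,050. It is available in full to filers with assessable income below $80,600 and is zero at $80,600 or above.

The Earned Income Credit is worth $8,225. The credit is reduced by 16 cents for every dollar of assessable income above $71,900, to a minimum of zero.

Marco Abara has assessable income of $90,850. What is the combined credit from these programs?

$5,343

Student Loan Interest Credit: income exceeds $75,300 by $15,550, which is 63 full-or-partial $250 increments; reduction = 63 × $60 = $3,780, leaving $150.
Solar Installation Rebate: $90,850 is at or above $88,100, so the credit is $0.
Veteran's Credit: $90,850 meets or exceeds the $80,600 cutoff, so the credit is $0.
Earned Income Credit: 16% of the $18,950 excess over $71,900 is $3,032; credit = $8,225 − $3,032 = $5,193.
Total: $150 + $0 + $0 + $5,193 = $5,343.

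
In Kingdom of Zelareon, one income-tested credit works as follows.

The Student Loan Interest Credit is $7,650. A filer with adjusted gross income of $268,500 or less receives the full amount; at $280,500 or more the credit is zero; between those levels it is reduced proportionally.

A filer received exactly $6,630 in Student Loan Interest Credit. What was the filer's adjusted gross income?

$270,100

$6,630 is 6,630/7,650 of the full $7,650, so 1,020/7,650 of the $12,000 range has been used: income = $268,500 + $12,000 × 1,020/7,650 = $270,100.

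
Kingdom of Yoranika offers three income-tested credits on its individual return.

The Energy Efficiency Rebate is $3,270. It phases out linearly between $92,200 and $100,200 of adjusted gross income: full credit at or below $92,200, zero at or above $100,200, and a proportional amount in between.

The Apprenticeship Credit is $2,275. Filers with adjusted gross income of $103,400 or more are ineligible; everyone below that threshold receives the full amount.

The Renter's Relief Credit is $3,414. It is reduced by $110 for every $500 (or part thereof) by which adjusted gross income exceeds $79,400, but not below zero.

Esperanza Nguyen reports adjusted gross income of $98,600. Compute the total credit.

$2,929

Energy Efficiency Rebate: $98,600 is $6,400 into a $8,000 phase-out range, leaving 1,600/8,000 of the credit: $3,270 × 1,600/8,000 = $654.
Apprenticeship Credit: $98,600 is below the $103,400 cutoff, so the full $2,275 applies.
Renter's Relief Credit: income exceeds $79,400 by $19,200 → 39 increments × $110 = $4,290 ≥ base, so the credit is $0.
Total: $654 + $2,275 + $0 = $2,929.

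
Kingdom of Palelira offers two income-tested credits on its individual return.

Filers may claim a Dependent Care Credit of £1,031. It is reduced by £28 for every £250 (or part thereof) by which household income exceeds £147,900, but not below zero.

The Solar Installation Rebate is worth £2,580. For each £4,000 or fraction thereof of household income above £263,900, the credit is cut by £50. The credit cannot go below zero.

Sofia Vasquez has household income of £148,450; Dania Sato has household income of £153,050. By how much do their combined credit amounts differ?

£504

Sofia (£148,450): Dependent Care Credit: income exceeds £147,900 by £550, which is 3 full-or-partial £250 increments; reduction = 3 × £28 = £84, leaving £947. Solar Installation Rebate: £148,450 is at or below the £263,900 threshold, so the full £2,580 applies. total £947 + £2,580 = £3,527
Dania (£153,050): Dependent Care Credit: income exceeds £147,900 by £5,150, which is 21 full-or-partial £250 increments; reduction = 21 × £28 = £588, leaving £443. Solar Installation Rebate: £153,050 is at or below the £263,900 threshold, so the full £2,580 applies. total £443 + £2,580 = £3,023
Difference: |£3,527 − £3,023| = £504.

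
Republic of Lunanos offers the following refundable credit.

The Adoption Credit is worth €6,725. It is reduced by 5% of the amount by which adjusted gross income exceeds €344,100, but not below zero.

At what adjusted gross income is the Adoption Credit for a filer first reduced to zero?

The credit falls by 5% of each euro above €344,100, so it reaches zero when the excess is €6,725 / 5% = €134,500: income = €344,100 + €134,500 = €478,600.

€478,600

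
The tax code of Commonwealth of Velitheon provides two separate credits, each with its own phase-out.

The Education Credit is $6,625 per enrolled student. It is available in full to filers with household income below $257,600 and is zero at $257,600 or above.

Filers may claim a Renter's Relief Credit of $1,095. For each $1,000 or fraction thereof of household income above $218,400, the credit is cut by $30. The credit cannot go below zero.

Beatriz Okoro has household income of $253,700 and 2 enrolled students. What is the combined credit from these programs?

Education Credit: base = 2 × $6,625 = $13,250. $253,700 is below the $257,600 cutoff, so the full $13,250 applies.
Renter's Relief Credit: income exceeds $218,400 by $35,300, which is 36 full-or-partial $1,000 increments; reduction = 36 × $30 = $1,080, leaving $15.
Total: $13,250 + $15 = $13,265.

$13,265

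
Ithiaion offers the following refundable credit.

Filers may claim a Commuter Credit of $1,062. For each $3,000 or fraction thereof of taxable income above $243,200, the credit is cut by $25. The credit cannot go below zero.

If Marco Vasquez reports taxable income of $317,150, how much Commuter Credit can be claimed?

$437

Commuter Credit: income exceeds $243,200 by $73,950, which is 25 full-or-partial $3,000 increments; reduction = 25 × $25 = $625, leaving $437.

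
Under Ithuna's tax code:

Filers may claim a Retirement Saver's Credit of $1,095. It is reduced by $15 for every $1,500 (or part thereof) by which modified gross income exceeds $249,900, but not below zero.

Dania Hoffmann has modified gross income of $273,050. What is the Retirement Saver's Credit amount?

Retirement Saver's Credit: income exceeds $249,900 by $23,150, which is 16 full-or-partial $1,500 increments; reduction = 16 × $15 = $240, leaving $855.

$855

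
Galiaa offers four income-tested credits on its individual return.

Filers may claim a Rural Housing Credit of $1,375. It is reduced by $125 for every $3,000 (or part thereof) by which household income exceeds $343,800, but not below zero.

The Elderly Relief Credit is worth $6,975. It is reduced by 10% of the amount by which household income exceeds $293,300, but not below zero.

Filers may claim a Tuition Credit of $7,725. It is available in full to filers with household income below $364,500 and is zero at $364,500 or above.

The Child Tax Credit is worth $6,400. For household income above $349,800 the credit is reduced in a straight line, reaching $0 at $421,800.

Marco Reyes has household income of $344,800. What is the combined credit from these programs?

$17,200

Rural Housing Credit: income exceeds $343,800 by $1,000, which is 1 full-or-partial $3,000 increment; reduction = 1 × $125 = $125, leaving $1,250.
Elderly Relief Credit: 10% of the $51,500 excess over $293,300 is $5,150; credit = $6,975 − $5,150 = $1,825.
Tuition Credit: $344,800 is below the $364,500 cutoff, so the full $7,725 applies.
Child Tax Credit: $344,800 is at or below the $349,800 threshold, so the full $6,400 applies.
Total: $1,250 + $1,825 + $7,725 + $6,400 = $17,200.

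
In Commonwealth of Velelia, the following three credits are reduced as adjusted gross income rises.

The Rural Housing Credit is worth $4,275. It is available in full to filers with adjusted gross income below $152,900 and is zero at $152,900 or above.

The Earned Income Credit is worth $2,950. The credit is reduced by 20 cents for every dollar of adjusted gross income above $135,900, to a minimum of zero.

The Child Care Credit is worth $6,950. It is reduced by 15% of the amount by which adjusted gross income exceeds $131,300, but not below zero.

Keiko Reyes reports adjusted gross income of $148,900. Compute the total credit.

$8,935

Rural Housing Credit: $148,900 is below the $152,900 cutoff, so the full $4,275 applies.
Earned Income Credit: 20% of the $13,000 excess over $135,900 is $2,600; credit = $2,950 − $2,600 = $350.
Child Care Credit: 15% of the $17,600 excess over $131,300 is $2,640; credit = $6,950 − $2,640 = $4,310.
Total: $4,275 + $350 + $4,310 = $8,935.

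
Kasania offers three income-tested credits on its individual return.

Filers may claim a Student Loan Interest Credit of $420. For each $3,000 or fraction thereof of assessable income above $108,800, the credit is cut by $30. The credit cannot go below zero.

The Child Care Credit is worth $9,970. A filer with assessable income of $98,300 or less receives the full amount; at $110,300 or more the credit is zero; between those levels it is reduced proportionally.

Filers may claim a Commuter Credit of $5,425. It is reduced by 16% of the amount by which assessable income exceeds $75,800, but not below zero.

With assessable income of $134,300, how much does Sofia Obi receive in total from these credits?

Student Loan Interest Credit: income exceeds $108,800 by $25,500, which is 9 full-or-partial $3,000 increments; reduction = 9 × $30 = $270, leaving $150.
Child Care Credit: $134,300 is at or above $110,300, so the credit is $0.
Commuter Credit: 16% of the $58,500 excess over $75,800 is $9,360 ≥ base, so the credit is $0.
Total: $150 + $0 + $0 = $150.

$150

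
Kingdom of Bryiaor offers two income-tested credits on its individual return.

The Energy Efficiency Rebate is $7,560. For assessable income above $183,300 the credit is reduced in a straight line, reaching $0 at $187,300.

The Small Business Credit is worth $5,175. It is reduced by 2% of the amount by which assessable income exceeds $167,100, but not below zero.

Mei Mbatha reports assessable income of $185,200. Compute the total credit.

$8,782

Energy Efficiency Rebate: $185,200 is $1,900 into a $4,000 phase-out range, leaving 2,100/4,000 of the credit: $7,560 × 2,100/4,000 = $3,969.
Small Business Credit: 2% of the $18,100 excess over $167,100 is $362; credit = $5,175 − $362 = $4,813.
Total: $3,969 + $4,813 = $8,782.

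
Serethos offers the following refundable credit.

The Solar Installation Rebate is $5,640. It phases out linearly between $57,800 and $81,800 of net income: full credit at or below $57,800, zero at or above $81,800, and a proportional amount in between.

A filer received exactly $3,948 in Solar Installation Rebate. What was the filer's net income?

$65,000

$3,948 is 3,948/5,640 of the full $5,640, so 1,692/5,640 of the $24,000 range has been used: income = $57,800 + $24,000 × 1,692/5,640 = $65,000.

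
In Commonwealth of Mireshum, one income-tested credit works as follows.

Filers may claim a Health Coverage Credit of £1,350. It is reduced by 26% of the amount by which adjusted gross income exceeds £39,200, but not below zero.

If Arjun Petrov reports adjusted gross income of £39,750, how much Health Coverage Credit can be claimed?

Health Coverage Credit: 26% of the £550 excess over £39,200 is £143; credit = £1,350 − £143 = £1,207.

£1,207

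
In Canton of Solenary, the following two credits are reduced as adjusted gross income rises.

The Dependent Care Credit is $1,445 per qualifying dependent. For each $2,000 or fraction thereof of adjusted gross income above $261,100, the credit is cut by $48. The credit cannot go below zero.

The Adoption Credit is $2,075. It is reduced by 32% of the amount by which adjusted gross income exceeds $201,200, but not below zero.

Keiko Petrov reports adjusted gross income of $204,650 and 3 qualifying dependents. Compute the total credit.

$5,306

Dependent Care Credit: base = 3 × $1,445 = $4,335. $204,650 is at or below the $261,100 threshold, so the full $4,335 applies.
Adoption Credit: 32% of the $3,450 excess over $201,200 is $1,104; credit = $2,075 − $1,104 = $971.
Total: $4,335 + $971 = $5,306.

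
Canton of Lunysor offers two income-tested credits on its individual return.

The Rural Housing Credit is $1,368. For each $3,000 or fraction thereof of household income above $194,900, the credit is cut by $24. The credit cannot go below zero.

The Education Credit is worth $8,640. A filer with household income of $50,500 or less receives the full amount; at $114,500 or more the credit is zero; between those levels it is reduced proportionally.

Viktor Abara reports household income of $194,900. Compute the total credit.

Rural Housing Credit: $194,900 is at or below the $194,900 threshold, so the full $1,368 applies.
Education Credit: $194,900 is at or above $114,500, so the credit is $0.
Total: $1,368 + $0 = $1,368.

$1,368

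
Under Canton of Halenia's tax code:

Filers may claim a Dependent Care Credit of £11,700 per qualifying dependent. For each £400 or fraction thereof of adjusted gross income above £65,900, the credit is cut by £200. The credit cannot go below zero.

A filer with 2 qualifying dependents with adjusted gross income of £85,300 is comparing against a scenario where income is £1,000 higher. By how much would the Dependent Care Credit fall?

£400

At £85,300 — base = 2 × £11,700 = £23,400. income exceeds £65,900 by £19,400, which is 49 full-or-partial £400 increments; reduction = 49 × £200 = £9,800, leaving £13,600.
At £86,300 — base = 2 × £11,700 = £23,400. income exceeds £65,900 by £20,400, which is 51 full-or-partial £400 increments; reduction = 51 × £200 = £10,200, leaving £13,200.
Lost: £13,600 − £13,200 = £400.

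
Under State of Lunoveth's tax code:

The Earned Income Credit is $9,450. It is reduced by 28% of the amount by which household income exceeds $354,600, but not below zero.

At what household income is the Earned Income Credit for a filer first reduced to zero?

$388,350

The credit falls by 28% of each dollar above $354,600, so it reaches zero when the excess is $9,450 / 28% = $33,750: income = $354,600 + $33,750 = $388,350.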